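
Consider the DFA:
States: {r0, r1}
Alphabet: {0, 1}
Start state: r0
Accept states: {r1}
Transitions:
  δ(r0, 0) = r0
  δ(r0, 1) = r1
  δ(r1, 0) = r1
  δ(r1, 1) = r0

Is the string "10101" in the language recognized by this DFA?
Processing string "10101":
  r0 --1--> r1
  r1 --0--> r1
  r1 --1--> r0
  r0 --0--> r0
  r0 --1--> r1
Final state: r1
Accept states: {r1}
Yes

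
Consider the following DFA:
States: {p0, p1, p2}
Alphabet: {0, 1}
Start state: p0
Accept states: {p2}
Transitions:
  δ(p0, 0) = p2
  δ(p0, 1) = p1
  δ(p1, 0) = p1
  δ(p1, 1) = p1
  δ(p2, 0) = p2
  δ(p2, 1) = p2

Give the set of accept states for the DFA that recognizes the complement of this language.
Complement accept states = All states \ Original accept states
= {p0, p1, p2} \ {p2}
{p0, p1}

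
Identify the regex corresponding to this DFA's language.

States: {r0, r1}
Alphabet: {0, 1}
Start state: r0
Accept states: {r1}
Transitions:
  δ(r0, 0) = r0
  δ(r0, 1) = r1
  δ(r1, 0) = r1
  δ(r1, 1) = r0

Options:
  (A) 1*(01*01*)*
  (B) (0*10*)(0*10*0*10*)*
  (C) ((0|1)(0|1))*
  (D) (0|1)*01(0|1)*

Check each option against the DFA on short strings; one disagreement eliminates an option:
  (A) 1*(01*01*)*: on ε the DFA stays in r0 and rejects (r0 ∉ Accept), but the regex matches it → eliminate
  (B) (0*10*)(0*10*0*10*)*: agrees with the DFA on every string of length ≤ 6
  (C) ((0|1)(0|1))*: on ε the DFA stays in r0 and rejects (r0 ∉ Accept), but the regex matches it → eliminate
  (D) (0|1)*01(0|1)*: on '1' the DFA goes r0 → r1 and accepts (r1 ∈ Accept), but the regex does not match it → eliminate
Only (B) is consistent with the DFA.
(B) (0*10*)(0*10*0*10*)*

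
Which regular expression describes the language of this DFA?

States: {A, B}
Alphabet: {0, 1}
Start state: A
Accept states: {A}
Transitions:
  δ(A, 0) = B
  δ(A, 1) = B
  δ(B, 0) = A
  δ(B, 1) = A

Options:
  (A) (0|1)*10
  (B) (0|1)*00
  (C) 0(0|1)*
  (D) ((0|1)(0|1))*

Check each option against the DFA on short strings; one disagreement eliminates an option:
  (A) (0|1)*10: on ε the DFA stays in A and accepts (A ∈ Accept), but the regex does not match it → eliminate
  (B) (0|1)*00: on ε the DFA stays in A and accepts (A ∈ Accept), but the regex does not match it → eliminate
  (C) 0(0|1)*: on ε the DFA stays in A and accepts (A ∈ Accept), but the regex does not match it → eliminate
  (D) ((0|1)(0|1))*: agrees with the DFA on every string of length ≤ 6
Only (D) is consistent with the DFA.
(D) ((0|1)(0|1))*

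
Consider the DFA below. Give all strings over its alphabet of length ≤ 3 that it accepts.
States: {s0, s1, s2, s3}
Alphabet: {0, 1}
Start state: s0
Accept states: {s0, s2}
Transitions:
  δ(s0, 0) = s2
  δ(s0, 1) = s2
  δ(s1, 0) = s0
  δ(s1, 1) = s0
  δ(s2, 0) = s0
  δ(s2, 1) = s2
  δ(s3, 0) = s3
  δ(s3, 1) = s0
ε, 0, 1, 00, 01, 10, 11, 000, 001, 010, 011, 100, 101, 110, 111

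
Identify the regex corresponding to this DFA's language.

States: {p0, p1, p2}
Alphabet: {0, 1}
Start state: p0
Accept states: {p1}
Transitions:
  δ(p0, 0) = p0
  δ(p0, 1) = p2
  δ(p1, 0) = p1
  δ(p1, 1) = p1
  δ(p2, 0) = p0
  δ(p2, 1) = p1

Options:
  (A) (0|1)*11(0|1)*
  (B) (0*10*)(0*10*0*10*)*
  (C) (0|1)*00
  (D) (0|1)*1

Check each option against the DFA on short strings; one disagreement eliminates an option:
  (A) (0|1)*11(0|1)*: agrees with the DFA on every string of length ≤ 6
  (B) (0*10*)(0*10*0*10*)*: on '1' the DFA goes p0 → p2 and rejects (p2 ∉ Accept), but the regex matches it → eliminate
  (C) (0|1)*00: on '00' the DFA goes p0 → p0 → p0 and rejects (p0 ∉ Accept), but the regex matches it → eliminate
  (D) (0|1)*1: on '1' the DFA goes p0 → p2 and rejects (p2 ∉ Accept), but the regex matches it → eliminate
Only (A) is consistent with the DFA.
(A) (0|1)*11(0|1)*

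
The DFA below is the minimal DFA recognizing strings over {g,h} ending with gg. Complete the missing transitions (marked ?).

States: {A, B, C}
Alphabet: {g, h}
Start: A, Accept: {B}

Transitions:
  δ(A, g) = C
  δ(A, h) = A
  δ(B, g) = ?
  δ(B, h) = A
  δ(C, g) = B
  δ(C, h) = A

From the language and accept set, identify what each state tracks — A: last symbol not g; B: two trailing g's; C: one trailing g.
Each missing δ(q, a) is the state matching the new tracked value after reading a.
δ(B, g) = B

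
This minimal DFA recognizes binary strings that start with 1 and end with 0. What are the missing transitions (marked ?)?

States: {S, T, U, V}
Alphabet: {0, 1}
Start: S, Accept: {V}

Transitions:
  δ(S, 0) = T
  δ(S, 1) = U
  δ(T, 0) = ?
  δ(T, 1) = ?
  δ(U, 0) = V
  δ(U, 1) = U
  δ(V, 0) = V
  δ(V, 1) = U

From the language and accept set, identify what each state tracks — S: no input read; T: started with 0 (dead); U: started with 1, last symbol 1; V: started with 1, last symbol 0.
Each missing δ(q, a) is the state matching the new tracked value after reading a.
δ(T, 0) = T; δ(T, 1) = T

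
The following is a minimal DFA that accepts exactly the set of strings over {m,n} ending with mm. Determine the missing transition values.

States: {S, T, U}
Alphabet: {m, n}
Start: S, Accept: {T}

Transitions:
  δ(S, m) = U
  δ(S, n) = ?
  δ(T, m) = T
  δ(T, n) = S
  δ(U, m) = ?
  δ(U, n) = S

From the language and accept set, identify what each state tracks — S: last symbol not m; T: two trailing m's; U: one trailing m.
Each missing δ(q, a) is the state matching the new tracked value after reading a.
δ(S, n) = S; δ(U, m) = T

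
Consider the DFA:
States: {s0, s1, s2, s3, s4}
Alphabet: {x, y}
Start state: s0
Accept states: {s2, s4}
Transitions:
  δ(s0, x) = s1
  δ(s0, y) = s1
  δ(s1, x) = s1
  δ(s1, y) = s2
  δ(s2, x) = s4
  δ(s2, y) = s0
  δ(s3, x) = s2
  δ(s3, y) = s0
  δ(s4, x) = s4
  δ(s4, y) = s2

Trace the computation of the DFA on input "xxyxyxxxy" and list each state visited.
read 'x': s0 → s1
  read 'x': s1 → s1
  read 'y': s1 → s2
  read 'x': s2 → s4
  read 'y': s4 → s2
  read 'x': s2 → s4
  read 'x': s4 → s4
  read 'x': s4 → s4
  read 'y': s4 → s2
s0 -> s1 -> s1 -> s2 -> s4 -> s2 -> s4 -> s4 -> s4 -> s2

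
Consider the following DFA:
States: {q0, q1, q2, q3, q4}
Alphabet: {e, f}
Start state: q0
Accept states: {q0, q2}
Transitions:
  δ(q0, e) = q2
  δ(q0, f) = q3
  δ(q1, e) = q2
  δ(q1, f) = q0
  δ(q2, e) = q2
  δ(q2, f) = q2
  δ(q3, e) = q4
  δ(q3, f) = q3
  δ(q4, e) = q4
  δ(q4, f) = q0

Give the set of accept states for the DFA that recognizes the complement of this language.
Complement accept states = All states \ Original accept states
= {q0, q1, q2, q3, q4} \ {q0, q2}
{q1, q3, q4}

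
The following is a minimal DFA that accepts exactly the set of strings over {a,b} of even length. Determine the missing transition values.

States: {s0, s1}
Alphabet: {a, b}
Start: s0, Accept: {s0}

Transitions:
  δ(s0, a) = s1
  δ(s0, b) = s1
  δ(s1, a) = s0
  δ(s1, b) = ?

From the language and accept set, identify what each state tracks — s0: even length so far; s1: odd length so far.
Each missing δ(q, a) is the state matching the new tracked value after reading a.
δ(s1, b) = s0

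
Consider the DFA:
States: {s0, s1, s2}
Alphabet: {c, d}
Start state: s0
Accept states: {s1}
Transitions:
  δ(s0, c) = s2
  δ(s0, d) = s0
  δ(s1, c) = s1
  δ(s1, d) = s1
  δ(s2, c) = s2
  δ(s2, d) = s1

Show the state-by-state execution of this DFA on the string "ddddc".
read 'd': s0 → s0
  read 'd': s0 → s0
  read 'd': s0 → s0
  read 'd': s0 → s0
  read 'c': s0 → s2
s0 -> s0 -> s0 -> s0 -> s0 -> s2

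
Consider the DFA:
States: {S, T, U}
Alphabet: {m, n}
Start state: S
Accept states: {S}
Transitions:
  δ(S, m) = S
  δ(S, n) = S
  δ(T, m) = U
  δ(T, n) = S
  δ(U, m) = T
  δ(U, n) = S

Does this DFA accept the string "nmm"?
Processing string "nmm":
  S --n--> S
  S --m--> S
  S --m--> S
Final state: S
Accept states: {S}
Yes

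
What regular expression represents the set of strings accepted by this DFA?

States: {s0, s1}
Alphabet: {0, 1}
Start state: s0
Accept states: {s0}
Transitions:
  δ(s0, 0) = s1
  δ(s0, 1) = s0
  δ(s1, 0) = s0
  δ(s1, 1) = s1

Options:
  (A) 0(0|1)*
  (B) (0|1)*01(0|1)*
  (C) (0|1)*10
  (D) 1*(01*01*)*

Check each option against the DFA on short strings; one disagreement eliminates an option:
  (A) 0(0|1)*: on ε the DFA stays in s0 and accepts (s0 ∈ Accept), but the regex does not match it → eliminate
  (B) (0|1)*01(0|1)*: on ε the DFA stays in s0 and accepts (s0 ∈ Accept), but the regex does not match it → eliminate
  (C) (0|1)*10: on ε the DFA stays in s0 and accepts (s0 ∈ Accept), but the regex does not match it → eliminate
  (D) 1*(01*01*)*: agrees with the DFA on every string of length ≤ 6
Only (D) is consistent with the DFA.
(D) 1*(01*01*)*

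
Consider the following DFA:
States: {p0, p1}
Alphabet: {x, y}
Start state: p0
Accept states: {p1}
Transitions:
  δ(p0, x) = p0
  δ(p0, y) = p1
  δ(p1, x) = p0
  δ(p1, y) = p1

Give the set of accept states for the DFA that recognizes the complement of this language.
Complement accept states = All states \ Original accept states
= {p0, p1} \ {p1}
{p0}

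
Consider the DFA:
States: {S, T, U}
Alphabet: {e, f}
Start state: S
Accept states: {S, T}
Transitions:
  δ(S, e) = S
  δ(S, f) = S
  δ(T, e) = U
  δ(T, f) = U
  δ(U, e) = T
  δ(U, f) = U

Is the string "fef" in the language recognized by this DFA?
Processing string "fef":
  S --f--> S
  S --e--> S
  S --f--> S
Final state: S
Accept states: {S, T}
Yes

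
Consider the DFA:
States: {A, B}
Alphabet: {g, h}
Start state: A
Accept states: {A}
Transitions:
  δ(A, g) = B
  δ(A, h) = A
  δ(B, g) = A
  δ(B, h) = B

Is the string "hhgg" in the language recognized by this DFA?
Processing string "hhgg":
  A --h--> A
  A --h--> A
  A --g--> B
  B --g--> A
Final state: A
Accept states: {A}
Yes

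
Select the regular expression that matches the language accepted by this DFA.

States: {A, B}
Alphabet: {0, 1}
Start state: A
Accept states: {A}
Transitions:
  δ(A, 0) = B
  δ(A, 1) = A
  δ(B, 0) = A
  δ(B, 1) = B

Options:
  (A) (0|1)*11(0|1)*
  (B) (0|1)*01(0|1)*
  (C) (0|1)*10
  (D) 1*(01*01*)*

Check each option against the DFA on short strings; one disagreement eliminates an option:
  (A) (0|1)*11(0|1)*: on ε the DFA stays in A and accepts (A ∈ Accept), but the regex does not match it → eliminate
  (B) (0|1)*01(0|1)*: on ε the DFA stays in A and accepts (A ∈ Accept), but the regex does not match it → eliminate
  (C) (0|1)*10: on ε the DFA stays in A and accepts (A ∈ Accept), but the regex does not match it → eliminate
  (D) 1*(01*01*)*: agrees with the DFA on every string of length ≤ 6
Only (D) is consistent with the DFA.
(D) 1*(01*01*)*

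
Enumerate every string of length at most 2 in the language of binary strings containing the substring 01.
01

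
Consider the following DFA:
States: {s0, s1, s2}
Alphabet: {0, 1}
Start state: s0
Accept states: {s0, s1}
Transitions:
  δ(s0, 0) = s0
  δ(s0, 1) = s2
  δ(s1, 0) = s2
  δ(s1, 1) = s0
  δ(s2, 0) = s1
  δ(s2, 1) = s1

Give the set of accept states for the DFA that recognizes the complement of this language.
Complement accept states = All states \ Original accept states
= {s0, s1, s2} \ {s0, s1}
{s2}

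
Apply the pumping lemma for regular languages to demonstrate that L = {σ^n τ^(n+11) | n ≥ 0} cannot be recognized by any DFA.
Assume L is regular with pumping length p. Idea: pumping the σ-block breaks the fixed offset of 11.
Choose s = σ^p τ^(p+11) ∈ L. By the pumping lemma, s = xyz with |xy| ≤ p, |y| > 0, so y = σ^k with k ≥ 1. Then xy²z = σ^(p+k) τ^(p+11). For this to be in L we would need p+11 = (p+k)+11, i.e. k = 0, contradicting k ≥ 1. So xy²z ∉ L.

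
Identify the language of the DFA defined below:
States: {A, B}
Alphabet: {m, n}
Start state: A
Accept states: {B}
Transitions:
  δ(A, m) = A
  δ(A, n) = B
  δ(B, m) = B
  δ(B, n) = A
Testing a few strings:
  'n' → accept
  'mm' → reject
  'nnm' → reject
  'mnn' → reject
State roles: A=even number of n's so far; B=odd number of n's so far
All strings over {m,n} with an odd number of n's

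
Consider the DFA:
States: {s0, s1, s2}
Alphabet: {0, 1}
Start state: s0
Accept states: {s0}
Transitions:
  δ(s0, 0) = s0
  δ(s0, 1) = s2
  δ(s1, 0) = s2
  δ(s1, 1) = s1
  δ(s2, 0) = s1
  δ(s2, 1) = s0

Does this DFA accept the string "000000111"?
Processing string "000000111":
  s0 --0--> s0
  s0 --0--> s0
  s0 --0--> s0
  s0 --0--> s0
  s0 --0--> s0
  s0 --0--> s0
  s0 --1--> s2
  s2 --1--> s0
  s0 --1--> s2
Final state: s2
Accept states: {s0}
No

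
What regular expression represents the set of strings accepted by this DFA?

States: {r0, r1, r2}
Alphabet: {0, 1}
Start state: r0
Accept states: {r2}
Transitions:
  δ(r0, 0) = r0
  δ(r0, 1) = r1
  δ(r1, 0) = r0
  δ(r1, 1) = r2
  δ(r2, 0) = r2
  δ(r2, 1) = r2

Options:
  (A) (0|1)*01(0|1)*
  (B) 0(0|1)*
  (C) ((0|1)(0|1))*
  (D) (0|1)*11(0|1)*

Check each option against the DFA on short strings; one disagreement eliminates an option:
  (A) (0|1)*01(0|1)*: on '01' the DFA goes r0 → r0 → r1 and rejects (r1 ∉ Accept), but the regex matches it → eliminate
  (B) 0(0|1)*: on '0' the DFA goes r0 → r0 and rejects (r0 ∉ Accept), but the regex matches it → eliminate
  (C) ((0|1)(0|1))*: on ε the DFA stays in r0 and rejects (r0 ∉ Accept), but the regex matches it → eliminate
  (D) (0|1)*11(0|1)*: agrees with the DFA on every string of length ≤ 6
Only (D) is consistent with the DFA.
(D) (0|1)*11(0|1)*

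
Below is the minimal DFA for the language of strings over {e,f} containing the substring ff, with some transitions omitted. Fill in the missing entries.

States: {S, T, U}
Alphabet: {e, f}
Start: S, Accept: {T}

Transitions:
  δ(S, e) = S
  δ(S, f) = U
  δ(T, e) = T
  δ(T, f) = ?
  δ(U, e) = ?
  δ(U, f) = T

From the language and accept set, identify what each state tracks — S: no progress toward ff; T: substring ff seen; U: one trailing f.
Each missing δ(q, a) is the state matching the new tracked value after reading a.
δ(T, f) = T; δ(U, e) = S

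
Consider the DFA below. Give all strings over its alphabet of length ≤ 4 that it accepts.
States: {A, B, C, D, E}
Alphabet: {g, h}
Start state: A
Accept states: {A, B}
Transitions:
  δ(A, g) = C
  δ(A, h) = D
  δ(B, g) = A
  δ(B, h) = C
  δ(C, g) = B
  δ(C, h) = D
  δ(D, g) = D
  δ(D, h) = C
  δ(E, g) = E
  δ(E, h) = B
ε, gg, ggg, hhg, gghg, ghhg, hghg, hhgg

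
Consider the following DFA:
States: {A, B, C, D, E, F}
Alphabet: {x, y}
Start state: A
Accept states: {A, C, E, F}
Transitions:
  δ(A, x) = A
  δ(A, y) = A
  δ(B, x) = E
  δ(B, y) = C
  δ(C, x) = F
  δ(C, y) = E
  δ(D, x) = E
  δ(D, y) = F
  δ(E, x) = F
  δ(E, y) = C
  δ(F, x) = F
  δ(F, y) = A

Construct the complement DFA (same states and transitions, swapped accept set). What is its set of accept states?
Complement accept states = All states \ Original accept states
= {A, B, C, D, E, F} \ {A, C, E, F}
{B, D}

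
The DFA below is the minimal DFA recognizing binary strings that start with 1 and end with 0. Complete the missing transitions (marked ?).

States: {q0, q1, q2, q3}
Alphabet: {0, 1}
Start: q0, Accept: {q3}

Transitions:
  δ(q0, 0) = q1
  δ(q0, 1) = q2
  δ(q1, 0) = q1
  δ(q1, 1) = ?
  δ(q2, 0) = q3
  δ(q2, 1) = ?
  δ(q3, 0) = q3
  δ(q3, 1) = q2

From the language and accept set, identify what each state tracks — q0: no input read; q1: started with 0 (dead); q2: started with 1, last symbol 1; q3: started with 1, last symbol 0.
Each missing δ(q, a) is the state matching the new tracked value after reading a.
δ(q1, 1) = q1; δ(q2, 1) = q2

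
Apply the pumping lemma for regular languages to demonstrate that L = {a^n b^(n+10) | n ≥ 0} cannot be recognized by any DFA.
Assume L is regular with pumping length p. Idea: pumping the a-block breaks the fixed offset of 10.
Choose s = a^p b^(p+10) ∈ L. By the pumping lemma, s = xyz with |xy| ≤ p, |y| > 0, so y = a^k with k ≥ 1. Then xy²z = a^(p+k) b^(p+10). For this to be in L we would need p+10 = (p+k)+10, i.e. k = 0, contradicting k ≥ 1. So xy²z ∉ L.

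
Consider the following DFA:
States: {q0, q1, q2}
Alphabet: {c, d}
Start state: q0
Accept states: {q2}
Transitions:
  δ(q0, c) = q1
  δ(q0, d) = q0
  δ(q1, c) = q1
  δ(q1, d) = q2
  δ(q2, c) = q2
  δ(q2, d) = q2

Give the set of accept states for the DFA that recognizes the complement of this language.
Complement accept states = All states \ Original accept states
= {q0, q1, q2} \ {q2}
{q0, q1}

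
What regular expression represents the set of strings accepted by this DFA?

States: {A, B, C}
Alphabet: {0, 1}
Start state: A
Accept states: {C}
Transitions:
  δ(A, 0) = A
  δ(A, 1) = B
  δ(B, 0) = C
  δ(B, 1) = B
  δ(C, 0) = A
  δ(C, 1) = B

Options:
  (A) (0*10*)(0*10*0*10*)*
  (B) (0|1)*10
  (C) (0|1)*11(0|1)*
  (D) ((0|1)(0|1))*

Check each option against the DFA on short strings; one disagreement eliminates an option:
  (A) (0*10*)(0*10*0*10*)*: on '1' the DFA goes A → B and rejects (B ∉ Accept), but the regex matches it → eliminate
  (B) (0|1)*10: agrees with the DFA on every string of length ≤ 6
  (C) (0|1)*11(0|1)*: on '10' the DFA goes A → B → C and accepts (C ∈ Accept), but the regex does not match it → eliminate
  (D) ((0|1)(0|1))*: on ε the DFA stays in A and rejects (A ∉ Accept), but the regex matches it → eliminate
Only (B) is consistent with the DFA.
(B) (0|1)*10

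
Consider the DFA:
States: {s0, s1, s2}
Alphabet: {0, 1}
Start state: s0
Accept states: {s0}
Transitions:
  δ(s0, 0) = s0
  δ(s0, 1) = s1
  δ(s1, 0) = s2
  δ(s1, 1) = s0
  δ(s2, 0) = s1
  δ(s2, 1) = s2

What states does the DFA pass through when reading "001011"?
read '0': s0 → s0
  read '0': s0 → s0
  read '1': s0 → s1
  read '0': s1 → s2
  read '1': s2 → s2
  read '1': s2 → s2
s0 -> s0 -> s0 -> s1 -> s2 -> s2 -> s2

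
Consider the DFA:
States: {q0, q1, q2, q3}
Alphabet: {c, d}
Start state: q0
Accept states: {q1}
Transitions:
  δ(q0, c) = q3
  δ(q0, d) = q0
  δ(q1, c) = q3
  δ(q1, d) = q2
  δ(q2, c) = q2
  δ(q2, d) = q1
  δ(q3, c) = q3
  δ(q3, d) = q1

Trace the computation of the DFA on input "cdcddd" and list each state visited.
read 'c': q0 → q3
  read 'd': q3 → q1
  read 'c': q1 → q3
  read 'd': q3 → q1
  read 'd': q1 → q2
  read 'd': q2 → q1
q0 -> q3 -> q1 -> q3 -> q1 -> q2 -> q1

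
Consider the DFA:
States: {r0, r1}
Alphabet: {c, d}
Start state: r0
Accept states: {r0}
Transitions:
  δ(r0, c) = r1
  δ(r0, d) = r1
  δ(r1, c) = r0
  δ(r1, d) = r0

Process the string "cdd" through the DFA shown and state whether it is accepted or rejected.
Processing string "cdd":
  r0 --c--> r1
  r1 --d--> r0
  r0 --d--> r1
Final state: r1
Accept states: {r0}
No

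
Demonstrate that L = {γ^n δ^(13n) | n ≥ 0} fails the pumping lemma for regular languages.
Assume L is regular with pumping length p. Idea: pumping the γ-block breaks the 1:13 ratio.
Choose s = γ^p δ^(13p) (length 14p ≥ p). By the pumping lemma, s = xyz with |xy| ≤ p, |y| > 0, so y = γ^k with k ≥ 1. Then xy²z = γ^(p+k) δ^(13p). For this to be in L we would need 13p = 13(p+k), i.e. 13k = 0, contradicting k ≥ 1. So xy²z ∉ L.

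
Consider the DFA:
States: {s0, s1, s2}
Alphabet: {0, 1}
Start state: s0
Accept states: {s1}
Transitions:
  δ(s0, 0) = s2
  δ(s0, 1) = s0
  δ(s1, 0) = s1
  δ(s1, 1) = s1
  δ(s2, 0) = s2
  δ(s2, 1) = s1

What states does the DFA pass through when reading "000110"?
read '0': s0 → s2
  read '0': s2 → s2
  read '0': s2 → s2
  read '1': s2 → s1
  read '1': s1 → s1
  read '0': s1 → s1
s0 -> s2 -> s2 -> s2 -> s1 -> s1 -> s1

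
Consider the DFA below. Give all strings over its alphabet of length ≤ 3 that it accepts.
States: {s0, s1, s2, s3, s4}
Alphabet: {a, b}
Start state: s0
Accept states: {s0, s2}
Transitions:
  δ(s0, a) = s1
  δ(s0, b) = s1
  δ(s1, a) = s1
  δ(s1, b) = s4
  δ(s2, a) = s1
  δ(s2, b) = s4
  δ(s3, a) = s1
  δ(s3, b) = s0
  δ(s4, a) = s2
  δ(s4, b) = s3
ε, aba, bba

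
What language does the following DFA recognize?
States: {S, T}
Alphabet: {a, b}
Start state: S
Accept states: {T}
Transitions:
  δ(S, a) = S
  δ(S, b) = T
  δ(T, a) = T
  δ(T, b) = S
Testing a few strings:
  'a' → reject
  'ba' → accept
  'bb' → reject
  'ab' → accept
State roles: S=even number of b's so far; T=odd number of b's so far
All strings over {a,b} with an odd number of b's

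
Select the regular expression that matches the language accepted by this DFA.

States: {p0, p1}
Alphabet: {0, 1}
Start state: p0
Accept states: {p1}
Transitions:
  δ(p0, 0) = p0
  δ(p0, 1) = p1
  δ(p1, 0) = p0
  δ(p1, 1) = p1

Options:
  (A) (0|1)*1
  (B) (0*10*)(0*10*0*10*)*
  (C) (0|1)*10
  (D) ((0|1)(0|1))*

Check each option against the DFA on short strings; one disagreement eliminates an option:
  (A) (0|1)*1: agrees with the DFA on every string of length ≤ 6
  (B) (0*10*)(0*10*0*10*)*: on '10' the DFA goes p0 → p1 → p0 and rejects (p0 ∉ Accept), but the regex matches it → eliminate
  (C) (0|1)*10: on '1' the DFA goes p0 → p1 and accepts (p1 ∈ Accept), but the regex does not match it → eliminate
  (D) ((0|1)(0|1))*: on ε the DFA stays in p0 and rejects (p0 ∉ Accept), but the regex matches it → eliminate
Only (A) is consistent with the DFA.
(A) (0|1)*1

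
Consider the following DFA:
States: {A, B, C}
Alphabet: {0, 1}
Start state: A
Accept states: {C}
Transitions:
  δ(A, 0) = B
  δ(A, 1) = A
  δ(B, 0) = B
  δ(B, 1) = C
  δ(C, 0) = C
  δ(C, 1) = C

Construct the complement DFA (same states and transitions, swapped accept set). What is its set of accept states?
Complement accept states = All states \ Original accept states
= {A, B, C} \ {C}
{A, B}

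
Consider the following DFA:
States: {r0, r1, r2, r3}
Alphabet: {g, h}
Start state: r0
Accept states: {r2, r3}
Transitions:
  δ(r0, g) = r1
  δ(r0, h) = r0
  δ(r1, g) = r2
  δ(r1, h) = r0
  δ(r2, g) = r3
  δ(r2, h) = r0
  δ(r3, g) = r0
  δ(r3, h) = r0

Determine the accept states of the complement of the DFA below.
Complement accept states = All states \ Original accept states
= {r0, r1, r2, r3} \ {r2, r3}
{r0, r1}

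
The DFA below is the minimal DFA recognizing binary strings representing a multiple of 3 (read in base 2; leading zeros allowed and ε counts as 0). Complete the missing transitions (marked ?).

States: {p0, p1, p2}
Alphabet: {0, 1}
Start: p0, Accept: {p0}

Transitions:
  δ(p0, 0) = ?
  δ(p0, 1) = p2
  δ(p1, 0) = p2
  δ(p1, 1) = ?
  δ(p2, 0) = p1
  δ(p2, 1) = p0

From the language and accept set, identify what each state tracks — p0: value ≡ 0 (mod 3); p1: value ≡ 2 (mod 3); p2: value ≡ 1 (mod 3).
Each missing δ(q, a) is the state matching the new tracked value after reading a.
δ(p0, 0) = p0; δ(p1, 1) = p1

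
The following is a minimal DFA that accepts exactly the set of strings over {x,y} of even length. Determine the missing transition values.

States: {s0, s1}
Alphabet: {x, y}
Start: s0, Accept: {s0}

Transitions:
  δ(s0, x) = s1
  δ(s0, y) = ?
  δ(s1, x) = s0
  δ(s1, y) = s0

From the language and accept set, identify what each state tracks — s0: even length so far; s1: odd length so far.
Each missing δ(q, a) is the state matching the new tracked value after reading a.
δ(s0, y) = s1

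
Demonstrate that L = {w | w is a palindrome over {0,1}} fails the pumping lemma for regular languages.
Assume L is regular with pumping length p. Idea: pumping the leading 0-block breaks the symmetry.
Choose s = 0^p 1 0^p (a palindrome of length 2p+1 ≥ p). By the pumping lemma, s = xyz with |xy| ≤ p, |y| > 0, so y = 0^k with k > 0 (xy lies entirely in the first 0^p). Then xy²z = 0^(p+k) 1 0^p, which is not a palindrome since p+k ≠ p.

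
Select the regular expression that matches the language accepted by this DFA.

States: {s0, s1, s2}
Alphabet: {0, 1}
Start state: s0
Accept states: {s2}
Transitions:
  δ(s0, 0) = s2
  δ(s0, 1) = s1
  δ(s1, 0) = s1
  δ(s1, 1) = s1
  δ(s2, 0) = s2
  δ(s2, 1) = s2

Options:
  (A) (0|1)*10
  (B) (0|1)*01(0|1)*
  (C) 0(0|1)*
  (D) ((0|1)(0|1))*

Check each option against the DFA on short strings; one disagreement eliminates an option:
  (A) (0|1)*10: on '0' the DFA goes s0 → s2 and accepts (s2 ∈ Accept), but the regex does not match it → eliminate
  (B) (0|1)*01(0|1)*: on '0' the DFA goes s0 → s2 and accepts (s2 ∈ Accept), but the regex does not match it → eliminate
  (C) 0(0|1)*: agrees with the DFA on every string of length ≤ 6
  (D) ((0|1)(0|1))*: on ε the DFA stays in s0 and rejects (s0 ∉ Accept), but the regex matches it → eliminate
Only (C) is consistent with the DFA.
(C) 0(0|1)*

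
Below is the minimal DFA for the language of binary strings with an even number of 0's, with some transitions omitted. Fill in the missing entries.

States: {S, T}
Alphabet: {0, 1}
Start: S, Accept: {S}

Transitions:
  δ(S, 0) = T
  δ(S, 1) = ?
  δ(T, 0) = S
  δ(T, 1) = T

From the language and accept set, identify what each state tracks — S: even number of 0's so far; T: odd number of 0's so far.
Each missing δ(q, a) is the state matching the new tracked value after reading a.
δ(S, 1) = S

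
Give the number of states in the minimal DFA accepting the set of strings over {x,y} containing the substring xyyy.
By Myhill–Nerode, count the distinguishable equivalence classes: 5 classes — one per longest suffix of the input that is a prefix of 'xyyy' (lengths 0 through 3), plus an absorbing 'already seen xyyy' class.
5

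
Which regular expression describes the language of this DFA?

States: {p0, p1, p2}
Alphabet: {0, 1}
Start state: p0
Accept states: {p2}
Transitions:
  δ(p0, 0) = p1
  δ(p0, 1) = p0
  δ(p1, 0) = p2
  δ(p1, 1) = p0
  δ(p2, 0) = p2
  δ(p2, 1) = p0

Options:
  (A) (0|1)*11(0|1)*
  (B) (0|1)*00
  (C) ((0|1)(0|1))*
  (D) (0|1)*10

Check each option against the DFA on short strings; one disagreement eliminates an option:
  (A) (0|1)*11(0|1)*: on '00' the DFA goes p0 → p1 → p2 and accepts (p2 ∈ Accept), but the regex does not match it → eliminate
  (B) (0|1)*00: agrees with the DFA on every string of length ≤ 6
  (C) ((0|1)(0|1))*: on ε the DFA stays in p0 and rejects (p0 ∉ Accept), but the regex matches it → eliminate
  (D) (0|1)*10: on '00' the DFA goes p0 → p1 → p2 and accepts (p2 ∈ Accept), but the regex does not match it → eliminate
Only (B) is consistent with the DFA.
(B) (0|1)*00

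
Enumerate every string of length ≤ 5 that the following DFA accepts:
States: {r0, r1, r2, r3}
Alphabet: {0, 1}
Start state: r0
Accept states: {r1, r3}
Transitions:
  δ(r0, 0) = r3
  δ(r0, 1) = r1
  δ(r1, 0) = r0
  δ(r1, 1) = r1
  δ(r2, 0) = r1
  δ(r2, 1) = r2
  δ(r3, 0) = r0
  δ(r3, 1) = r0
0, 1, 11, 000, 001, 010, 011, 100, 101, 111, 0011, 0111, 1011, 1100, 1101, 1111, 00000, 00001, 00010, 00011, 00100, 00101, 00111, 01000, 01001, 01010, 01011, 01100, 01101, 01111, 10000, 10001, 10010, 10011, 10100, 10101, 10111, 11011, 11100, 11101, 11111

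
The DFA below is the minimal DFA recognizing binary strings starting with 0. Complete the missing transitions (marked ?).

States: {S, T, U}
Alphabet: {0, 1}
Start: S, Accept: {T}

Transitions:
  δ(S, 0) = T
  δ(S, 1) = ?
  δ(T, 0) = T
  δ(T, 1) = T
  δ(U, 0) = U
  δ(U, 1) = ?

From the language and accept set, identify what each state tracks — S: no input read; T: started with 0; U: started with 1 (dead).
Each missing δ(q, a) is the state matching the new tracked value after reading a.
δ(S, 1) = U; δ(U, 1) = U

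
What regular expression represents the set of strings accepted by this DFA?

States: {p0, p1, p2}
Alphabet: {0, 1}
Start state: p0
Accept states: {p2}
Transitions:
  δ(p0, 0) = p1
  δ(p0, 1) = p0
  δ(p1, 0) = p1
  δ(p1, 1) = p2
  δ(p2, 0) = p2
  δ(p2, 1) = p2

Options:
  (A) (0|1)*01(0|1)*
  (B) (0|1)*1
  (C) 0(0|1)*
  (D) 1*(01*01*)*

Check each option against the DFA on short strings; one disagreement eliminates an option:
  (A) (0|1)*01(0|1)*: agrees with the DFA on every string of length ≤ 6
  (B) (0|1)*1: on '1' the DFA goes p0 → p0 and rejects (p0 ∉ Accept), but the regex matches it → eliminate
  (C) 0(0|1)*: on '0' the DFA goes p0 → p1 and rejects (p1 ∉ Accept), but the regex matches it → eliminate
  (D) 1*(01*01*)*: on ε the DFA stays in p0 and rejects (p0 ∉ Accept), but the regex matches it → eliminate
Only (A) is consistent with the DFA.
(A) (0|1)*01(0|1)*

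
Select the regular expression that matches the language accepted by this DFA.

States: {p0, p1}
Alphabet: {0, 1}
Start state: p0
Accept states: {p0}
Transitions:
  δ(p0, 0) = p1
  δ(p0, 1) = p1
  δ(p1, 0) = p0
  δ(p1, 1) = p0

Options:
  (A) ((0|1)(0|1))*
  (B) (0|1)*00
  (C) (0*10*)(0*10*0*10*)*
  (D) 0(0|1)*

Check each option against the DFA on short strings; one disagreement eliminates an option:
  (A) ((0|1)(0|1))*: agrees with the DFA on every string of length ≤ 6
  (B) (0|1)*00: on ε the DFA stays in p0 and accepts (p0 ∈ Accept), but the regex does not match it → eliminate
  (C) (0*10*)(0*10*0*10*)*: on ε the DFA stays in p0 and accepts (p0 ∈ Accept), but the regex does not match it → eliminate
  (D) 0(0|1)*: on ε the DFA stays in p0 and accepts (p0 ∈ Accept), but the regex does not match it → eliminate
Only (A) is consistent with the DFA.
(A) ((0|1)(0|1))*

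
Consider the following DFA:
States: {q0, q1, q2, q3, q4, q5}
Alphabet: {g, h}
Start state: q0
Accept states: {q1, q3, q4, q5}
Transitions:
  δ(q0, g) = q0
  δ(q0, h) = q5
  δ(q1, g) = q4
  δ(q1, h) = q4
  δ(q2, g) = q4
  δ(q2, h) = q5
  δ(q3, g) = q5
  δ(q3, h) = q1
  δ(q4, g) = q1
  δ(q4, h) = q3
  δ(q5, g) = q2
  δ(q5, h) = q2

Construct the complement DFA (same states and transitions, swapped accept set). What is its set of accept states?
Complement accept states = All states \ Original accept states
= {q0, q1, q2, q3, q4, q5} \ {q1, q3, q4, q5}
{q0, q2}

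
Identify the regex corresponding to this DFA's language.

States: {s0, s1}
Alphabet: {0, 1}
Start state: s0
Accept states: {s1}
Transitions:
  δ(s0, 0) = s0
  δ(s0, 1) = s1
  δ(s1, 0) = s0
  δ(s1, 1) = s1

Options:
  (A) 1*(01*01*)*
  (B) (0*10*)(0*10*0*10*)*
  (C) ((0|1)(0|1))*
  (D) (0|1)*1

Check each option against the DFA on short strings; one disagreement eliminates an option:
  (A) 1*(01*01*)*: on ε the DFA stays in s0 and rejects (s0 ∉ Accept), but the regex matches it → eliminate
  (B) (0*10*)(0*10*0*10*)*: on '10' the DFA goes s0 → s1 → s0 and rejects (s0 ∉ Accept), but the regex matches it → eliminate
  (C) ((0|1)(0|1))*: on ε the DFA stays in s0 and rejects (s0 ∉ Accept), but the regex matches it → eliminate
  (D) (0|1)*1: agrees with the DFA on every string of length ≤ 6
Only (D) is consistent with the DFA.
(D) (0|1)*1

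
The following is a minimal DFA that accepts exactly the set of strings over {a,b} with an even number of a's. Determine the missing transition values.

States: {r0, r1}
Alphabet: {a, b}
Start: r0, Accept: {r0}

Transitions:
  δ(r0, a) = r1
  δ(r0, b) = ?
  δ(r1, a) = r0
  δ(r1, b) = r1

From the language and accept set, identify what each state tracks — r0: even number of a's so far; r1: odd number of a's so far.
Each missing δ(q, a) is the state matching the new tracked value after reading a.
δ(r0, b) = r0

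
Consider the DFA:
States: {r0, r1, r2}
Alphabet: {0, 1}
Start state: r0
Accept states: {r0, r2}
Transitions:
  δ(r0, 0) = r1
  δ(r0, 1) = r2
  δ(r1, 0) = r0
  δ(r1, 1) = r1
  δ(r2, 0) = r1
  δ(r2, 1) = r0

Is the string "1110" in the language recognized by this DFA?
Processing string "1110":
  r0 --1--> r2
  r2 --1--> r0
  r0 --1--> r2
  r2 --0--> r1
Final state: r1
Accept states: {r0, r2}
No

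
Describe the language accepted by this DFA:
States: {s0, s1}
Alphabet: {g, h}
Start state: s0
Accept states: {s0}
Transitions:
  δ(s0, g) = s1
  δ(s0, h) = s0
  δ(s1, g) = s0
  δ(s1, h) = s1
Testing a few strings:
  'gg' → accept
  'hhg' → reject
  'g' → reject
  'hg' → reject
State roles: s0=even number of g's so far; s1=odd number of g's so far
All strings over {g,h} with an even number of g's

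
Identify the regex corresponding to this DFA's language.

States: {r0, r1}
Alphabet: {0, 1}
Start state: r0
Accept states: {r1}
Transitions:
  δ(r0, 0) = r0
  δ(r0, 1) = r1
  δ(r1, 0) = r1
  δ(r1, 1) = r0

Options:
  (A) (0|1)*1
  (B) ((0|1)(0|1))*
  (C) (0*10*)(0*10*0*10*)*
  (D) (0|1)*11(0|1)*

Check each option against the DFA on short strings; one disagreement eliminates an option:
  (A) (0|1)*1: on '10' the DFA goes r0 → r1 → r1 and accepts (r1 ∈ Accept), but the regex does not match it → eliminate
  (B) ((0|1)(0|1))*: on ε the DFA stays in r0 and rejects (r0 ∉ Accept), but the regex matches it → eliminate
  (C) (0*10*)(0*10*0*10*)*: agrees with the DFA on every string of length ≤ 6
  (D) (0|1)*11(0|1)*: on '1' the DFA goes r0 → r1 and accepts (r1 ∈ Accept), but the regex does not match it → eliminate
Only (C) is consistent with the DFA.
(C) (0*10*)(0*10*0*10*)*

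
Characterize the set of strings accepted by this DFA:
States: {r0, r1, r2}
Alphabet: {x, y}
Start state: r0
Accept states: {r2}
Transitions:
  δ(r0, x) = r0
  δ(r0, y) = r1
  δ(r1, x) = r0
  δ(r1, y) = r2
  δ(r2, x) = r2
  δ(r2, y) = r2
Testing a few strings:
  'yy' → accept
  'x' → reject
  'yyx' → accept
  'yxx' → reject
State roles: r0=no progress toward yy; r1=one trailing y; r2=substring yy seen
All strings over {x,y} containing the substring yy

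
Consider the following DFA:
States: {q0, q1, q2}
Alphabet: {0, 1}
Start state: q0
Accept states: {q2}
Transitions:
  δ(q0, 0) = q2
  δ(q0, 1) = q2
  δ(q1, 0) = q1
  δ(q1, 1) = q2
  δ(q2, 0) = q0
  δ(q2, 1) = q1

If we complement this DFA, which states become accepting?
Complement accept states = All states \ Original accept states
= {q0, q1, q2} \ {q2}
{q0, q1}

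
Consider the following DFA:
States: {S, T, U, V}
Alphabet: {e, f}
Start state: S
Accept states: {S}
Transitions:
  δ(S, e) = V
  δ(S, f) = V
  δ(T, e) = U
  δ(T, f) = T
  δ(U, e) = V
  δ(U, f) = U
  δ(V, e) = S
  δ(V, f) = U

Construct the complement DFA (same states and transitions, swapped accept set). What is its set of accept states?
Complement accept states = All states \ Original accept states
= {S, T, U, V} \ {S}
{T, U, V}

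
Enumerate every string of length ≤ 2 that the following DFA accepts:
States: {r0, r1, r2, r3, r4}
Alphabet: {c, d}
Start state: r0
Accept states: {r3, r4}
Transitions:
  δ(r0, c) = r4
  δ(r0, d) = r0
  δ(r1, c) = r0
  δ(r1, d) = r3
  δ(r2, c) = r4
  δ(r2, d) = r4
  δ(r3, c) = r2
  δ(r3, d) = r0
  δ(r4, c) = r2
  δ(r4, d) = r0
c, dc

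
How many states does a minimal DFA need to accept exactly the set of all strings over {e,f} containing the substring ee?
By Myhill–Nerode, count the distinguishable equivalence classes: 3 classes — one per longest suffix of the input that is a prefix of 'ee' (lengths 0 through 1), plus an absorbing 'already seen ee' class.
3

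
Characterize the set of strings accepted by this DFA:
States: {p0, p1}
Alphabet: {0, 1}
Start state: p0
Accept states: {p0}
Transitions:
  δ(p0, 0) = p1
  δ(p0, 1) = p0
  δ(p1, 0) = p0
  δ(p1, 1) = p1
Testing a few strings:
  '01' → reject
  '110' → reject
  '1' → accept
  '010' → accept
State roles: p0=even number of 0's so far; p1=odd number of 0's so far
All binary strings with an even number of 0's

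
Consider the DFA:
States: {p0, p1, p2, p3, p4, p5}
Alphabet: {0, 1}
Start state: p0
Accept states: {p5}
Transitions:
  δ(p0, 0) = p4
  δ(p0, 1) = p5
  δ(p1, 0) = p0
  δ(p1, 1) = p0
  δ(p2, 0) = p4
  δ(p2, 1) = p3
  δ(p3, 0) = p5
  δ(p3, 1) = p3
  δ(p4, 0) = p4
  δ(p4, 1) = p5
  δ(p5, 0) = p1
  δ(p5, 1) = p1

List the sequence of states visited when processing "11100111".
read '1': p0 → p5
  read '1': p5 → p1
  read '1': p1 → p0
  read '0': p0 → p4
  read '0': p4 → p4
  read '1': p4 → p5
  read '1': p5 → p1
  read '1': p1 → p0
p0 -> p5 -> p1 -> p0 -> p4 -> p4 -> p5 -> p1 -> p0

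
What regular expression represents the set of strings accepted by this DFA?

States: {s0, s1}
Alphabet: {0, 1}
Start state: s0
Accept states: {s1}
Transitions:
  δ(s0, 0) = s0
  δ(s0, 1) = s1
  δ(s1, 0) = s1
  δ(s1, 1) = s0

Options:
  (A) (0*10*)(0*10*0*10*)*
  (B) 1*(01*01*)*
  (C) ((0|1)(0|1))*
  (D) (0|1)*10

Check each option against the DFA on short strings; one disagreement eliminates an option:
  (A) (0*10*)(0*10*0*10*)*: agrees with the DFA on every string of length ≤ 6
  (B) 1*(01*01*)*: on ε the DFA stays in s0 and rejects (s0 ∉ Accept), but the regex matches it → eliminate
  (C) ((0|1)(0|1))*: on ε the DFA stays in s0 and rejects (s0 ∉ Accept), but the regex matches it → eliminate
  (D) (0|1)*10: on '1' the DFA goes s0 → s1 and accepts (s1 ∈ Accept), but the regex does not match it → eliminate
Only (A) is consistent with the DFA.
(A) (0*10*)(0*10*0*10*)*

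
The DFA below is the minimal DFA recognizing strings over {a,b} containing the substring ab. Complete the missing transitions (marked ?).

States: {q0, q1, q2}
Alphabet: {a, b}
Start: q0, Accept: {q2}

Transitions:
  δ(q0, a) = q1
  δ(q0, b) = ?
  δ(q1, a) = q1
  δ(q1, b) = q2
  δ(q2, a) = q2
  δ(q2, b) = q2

From the language and accept set, identify what each state tracks — q0: no a seen yet; q1: seen a a, waiting for b; q2: substring ab seen.
Each missing δ(q, a) is the state matching the new tracked value after reading a.
δ(q0, b) = q0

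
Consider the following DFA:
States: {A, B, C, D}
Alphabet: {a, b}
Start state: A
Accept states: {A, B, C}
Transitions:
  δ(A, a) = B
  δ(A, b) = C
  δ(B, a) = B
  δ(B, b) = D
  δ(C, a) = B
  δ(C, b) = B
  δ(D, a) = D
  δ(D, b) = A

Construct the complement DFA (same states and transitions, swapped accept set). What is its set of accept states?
Complement accept states = All states \ Original accept states
= {A, B, C, D} \ {A, B, C}
{D}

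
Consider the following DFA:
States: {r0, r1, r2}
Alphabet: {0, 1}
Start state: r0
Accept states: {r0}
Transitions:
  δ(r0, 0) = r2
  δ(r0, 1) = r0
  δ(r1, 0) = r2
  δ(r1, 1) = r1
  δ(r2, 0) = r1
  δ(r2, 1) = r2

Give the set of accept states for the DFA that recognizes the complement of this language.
Complement accept states = All states \ Original accept states
= {r0, r1, r2} \ {r0}
{r1, r2}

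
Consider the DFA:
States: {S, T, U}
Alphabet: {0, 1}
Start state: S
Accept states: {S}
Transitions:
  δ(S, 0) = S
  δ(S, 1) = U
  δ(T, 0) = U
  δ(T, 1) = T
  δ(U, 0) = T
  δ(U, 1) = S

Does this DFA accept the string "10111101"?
Processing string "10111101":
  S --1--> U
  U --0--> T
  T --1--> T
  T --1--> T
  T --1--> T
  T --1--> T
  T --0--> U
  U --1--> S
Final state: S
Accept states: {S}
Yes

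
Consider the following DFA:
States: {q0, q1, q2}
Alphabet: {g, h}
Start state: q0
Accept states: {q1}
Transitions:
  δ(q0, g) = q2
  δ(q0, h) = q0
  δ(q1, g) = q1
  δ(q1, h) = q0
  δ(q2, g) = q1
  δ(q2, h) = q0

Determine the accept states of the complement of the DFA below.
Complement accept states = All states \ Original accept states
= {q0, q1, q2} \ {q1}
{q0, q2}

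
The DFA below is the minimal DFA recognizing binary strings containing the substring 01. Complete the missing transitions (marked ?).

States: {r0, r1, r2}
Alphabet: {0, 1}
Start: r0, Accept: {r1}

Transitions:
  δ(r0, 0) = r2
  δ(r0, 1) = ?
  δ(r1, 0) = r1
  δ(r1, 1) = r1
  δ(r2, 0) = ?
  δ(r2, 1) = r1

From the language and accept set, identify what each state tracks — r0: no 0 seen yet; r1: substring 01 seen; r2: seen a 0, waiting for 1.
Each missing δ(q, a) is the state matching the new tracked value after reading a.
δ(r0, 1) = r0; δ(r2, 0) = r2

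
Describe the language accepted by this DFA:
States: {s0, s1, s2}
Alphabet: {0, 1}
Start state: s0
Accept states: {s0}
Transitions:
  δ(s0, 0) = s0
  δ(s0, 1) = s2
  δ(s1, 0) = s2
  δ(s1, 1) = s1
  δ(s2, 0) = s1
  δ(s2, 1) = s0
Testing a few strings:
  '01' → reject
  '0001' → reject
  '1001' → accept
  '11' → accept
State roles: s0=value ≡ 0 (mod 3); s1=value ≡ 2 (mod 3); s2=value ≡ 1 (mod 3)
All binary strings representing a multiple of 3 (read in base 2; leading zeros allowed and ε counts as 0)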